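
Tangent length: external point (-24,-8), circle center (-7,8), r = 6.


d = sqrt((-24+ 7)^2 + (-8-8)^2) = sqrt(289+256) = 23.3452
L = sqrt(545.0000 - 36) = sqrt(509.0000) = 22.5610

22.5610


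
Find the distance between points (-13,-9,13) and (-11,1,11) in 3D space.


dx=2, dy=10, dz=-2
d = sqrt(4+100+4) = sqrt(108) = 10.3923

10.3923


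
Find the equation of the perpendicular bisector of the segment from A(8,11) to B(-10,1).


Midpoint = (-1, 6)
Slope of AB = dy/dx = -10/(-18) = 0.5556
Perp slope = -dx/dy = -18/10 = -1.8000
b = My - (perp slope)*Mx = 6 + (-18*(-1))/(-10) = 6 - 1.8000 = 4.2000

y = -1.8000x + 4.2000


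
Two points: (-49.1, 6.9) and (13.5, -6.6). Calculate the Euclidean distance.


dx = 13.5 + 49.1 = 62.6
dy = -6.6 - 6.9 = -13.5
d = sqrt(3918.76 + 182.25) = sqrt(4101.01) = 64.0391

64.0391


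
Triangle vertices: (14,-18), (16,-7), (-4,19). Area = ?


14*(-7-19) = -364
16*(19+ 18) = 592
-4*(-18+ 7) = 44
sum = 272
Area = |272|/2 = 136.0000

136.0000 sq units


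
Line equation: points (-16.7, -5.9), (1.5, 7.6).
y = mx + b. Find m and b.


m = (13.5)/(18.2) = 0.7418
b = y1 - m*x1 = -5.9 - (13.5*(-16.7))/(18.2) = -5.9 + 12.3874 = 6.4874

y = 0.7418x + 6.4874


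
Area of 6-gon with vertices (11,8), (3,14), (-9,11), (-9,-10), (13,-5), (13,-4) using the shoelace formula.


sum(xi*y_{i+1}) = 11*14 + 3*11 - 9*(-10) - 9*(-5) + 13*(-4) + 13*8 = 374
sum(yi*x_{i+1}) = 8*3 + 14*(-9) + 11*(-9) - 10*13 - 5*13 - 4*11 = -440
Area = |374 + 440|/2 = 814/2 = 407.0000

407.0000 sq units


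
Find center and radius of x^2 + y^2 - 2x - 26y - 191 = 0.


h = -D/2 = 2/2 = 1
k = -E/2 = 26/2 = 13
r^2 = h^2 + k^2 - F = 1 + 169 + 191 = 361
r = 19

Center (1, 13), radius = 19


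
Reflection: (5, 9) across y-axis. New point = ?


Reflection rule for y-axis: (-x, y)
(5, 9) -> (-5, 9)

(-5, 9)


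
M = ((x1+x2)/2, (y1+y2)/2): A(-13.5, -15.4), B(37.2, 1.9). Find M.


Mx = (-13.5 + 37.2)/2 = 23.7/2 = 11.8500
My = (-15.4 + 1.9)/2 = -13.5/2 = -6.7500

(11.8500, -6.7500)


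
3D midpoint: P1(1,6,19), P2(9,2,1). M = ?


Mx = (1+9)/2 = 5.0000
My = (6+2)/2 = 4.0000
Mz = (19+1)/2 = 10.0000

M = (5.0000, 4.0000, 10.0000)


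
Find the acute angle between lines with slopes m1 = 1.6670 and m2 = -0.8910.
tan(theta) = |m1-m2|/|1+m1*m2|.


m1-m2 = 2.558
1+m1*m2 = -0.485297
tan(theta) = |2.558/(-0.485297)| = 5.270999
theta = arctan(|2.558/(-0.485297)|) = 79.2577 degrees (acute angle)

79.2577 degrees


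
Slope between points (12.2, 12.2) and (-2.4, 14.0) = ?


dy = 14.0 - 12.2 = 1.8
dx = -2.4 - 12.2 = -14.6
m = 1.8/(-14.6) = -0.1233

m = -0.1233


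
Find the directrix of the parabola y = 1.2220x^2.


a = 1.2220
1/(4a) = 0.2046
directrix: y = -0.2046 = -0.2046

y = -0.2046


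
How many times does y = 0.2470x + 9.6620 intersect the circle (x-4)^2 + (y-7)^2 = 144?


Substitute y = 0.2470x + 9.6620: (x-4)^2 + (0.2470x+9.6620-7)^2 = 144
Expand to Ax^2 + Bx + C = 0, where b-k = 2.662
A = 1+m^2 = 1.061009
B = 2(m(b-k) - h) = 2(0.2470*2.662 - 4) = -6.684972
C = h^2 + (b-k)^2 - r^2 = 16 + 7.086244 - 144 = -120.913756
disc = B^2-4AC = 44.6889 + 513.1623 = 557.8512
disc > 0

2 intersection points


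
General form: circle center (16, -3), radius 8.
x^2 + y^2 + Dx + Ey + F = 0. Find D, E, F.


(x-16)^2 + (y+ 3)^2 = 8^2
D = -2h = -32, E = -2k = 6
F = h^2+k^2-r^2 = 256+9-64 = 201

D = -32, E = 6, F = 201


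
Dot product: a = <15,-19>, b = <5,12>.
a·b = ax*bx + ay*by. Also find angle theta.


a·b = 15*5 - 19*12 = 75 - 228 = -153
|a| = sqrt(225+361) = 24.2074
|b| = sqrt(25+144) = 13.0000
cos(theta) = -153/(sqrt(586)*sqrt(169)) = -153/sqrt(99034) = -0.486182
theta = arccos(-153/sqrt(99034)) = 119.0900 degrees

a·b = -153, theta = 119.0900 deg


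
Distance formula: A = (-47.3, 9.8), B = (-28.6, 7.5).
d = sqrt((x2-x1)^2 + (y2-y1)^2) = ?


dx = -28.6 + 47.3 = 18.7
dy = 7.5 - 9.8 = -2.3
d = sqrt(349.69 + 5.29) = sqrt(354.98) = 18.8409

18.8409


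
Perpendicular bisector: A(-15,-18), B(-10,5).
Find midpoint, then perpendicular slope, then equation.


Midpoint = (-12.5, -6.5)
Slope of AB = dy/dx = 23/5 = 4.6000
Perp slope = -dx/dy = -5/23 = -0.2174
b = My - (perp slope)*Mx = -6.5 + (5*(-12.5))/23 = -6.5 - 2.7174 = -9.2174

y = -0.2174x - 9.2174


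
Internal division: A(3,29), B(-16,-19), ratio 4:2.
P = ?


Px = (4*(-16) + 2*3)/6 = -58/6 = -9.6667
Py = (4*(-19) + 2*29)/6 = -18/6 = -3.0000

P = (-9.6667, -3.0000)


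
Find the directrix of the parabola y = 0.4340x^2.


a = 0.4340
1/(4a) = 0.5760
directrix: y = -0.5760 = -0.5760

y = -0.5760


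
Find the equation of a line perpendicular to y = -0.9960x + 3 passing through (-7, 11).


Perpendicular slope = -1/m1 = -1/(-0.9960) = 1.0040
b2 = y0 - m2*x0 = 11 - 7/(-0.9960) = 11 + 7.0281 = 18.0281

y = 1.0040x + 18.0281


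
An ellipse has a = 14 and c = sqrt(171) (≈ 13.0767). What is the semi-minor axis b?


b^2 = 14^2 - (sqrt(171))^2 = 196 - 171 = 25
b = sqrt(25) = 5

b = 5


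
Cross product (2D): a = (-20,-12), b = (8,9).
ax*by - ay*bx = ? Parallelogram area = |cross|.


cross = -20*9 + 12*8 = -180 + 96 = -84
Parallelogram area = |-84| = 84

cross = -84, parallelogram area = 84


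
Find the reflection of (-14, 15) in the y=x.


Reflection rule for y=x: (y, x)
(-14, 15) -> (15, -14)

(15, -14)


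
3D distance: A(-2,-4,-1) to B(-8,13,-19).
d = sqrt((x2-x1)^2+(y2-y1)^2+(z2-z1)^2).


dx=-6, dy=17, dz=-18
d = sqrt(36+289+324) = sqrt(649) = 25.4755

25.4755


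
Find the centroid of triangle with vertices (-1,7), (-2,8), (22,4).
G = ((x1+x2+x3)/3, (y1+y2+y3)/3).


Gx = (-1- 2+22)/3 = 19/3 = 6.3333
Gy = (7+8+4)/3 = 19/3 = 6.3333

G = (6.3333, 6.3333)


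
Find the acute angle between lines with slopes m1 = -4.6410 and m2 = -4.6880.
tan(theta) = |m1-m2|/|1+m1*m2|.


m1-m2 = 0.047
1+m1*m2 = 22.757008
tan(theta) = |0.047/22.757008| = 0.002065
theta = arctan(|0.047/22.757008|) = 0.1183 degrees (acute angle)

0.1183 degrees


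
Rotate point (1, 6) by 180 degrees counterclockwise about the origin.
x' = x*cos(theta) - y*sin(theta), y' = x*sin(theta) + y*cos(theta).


cos(180) = -1, sin(180) = 0
x' = 1*(-1) - 6*0 = -1
y' = 1*0 + 6*(-1) = -6

(-1, -6)


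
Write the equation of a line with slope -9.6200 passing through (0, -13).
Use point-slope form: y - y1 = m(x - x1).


y + 13 = -9.6200(x - 0)
y = -9.6200x - 13 + 9.6200*0
y = -9.6200x - 13.0000

y = -9.6200x - 13.0000


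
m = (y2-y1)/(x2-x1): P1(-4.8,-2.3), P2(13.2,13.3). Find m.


dy = 13.3 + 2.3 = 15.6
dx = 13.2 + 4.8 = 18.0
m = 15.6/18.0 = 0.8667

m = 0.8667


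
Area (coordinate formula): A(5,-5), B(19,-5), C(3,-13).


5*(-5+ 13) = 40
19*(-13+ 5) = -152
3*(-5+ 5) = 0
sum = -112
Area = |-112|/2 = 56.0000

56.0000 sq units


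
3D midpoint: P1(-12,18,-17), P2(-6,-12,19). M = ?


Mx = (-12- 6)/2 = -9.0000
My = (18- 12)/2 = 3.0000
Mz = (-17+19)/2 = 1.0000

M = (-9.0000, 3.0000, 1.0000)


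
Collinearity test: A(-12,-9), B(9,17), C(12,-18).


-12*(17+ 18) + 9*(-18+ 9) + 12*(-9-17)
= -420 - 81 - 312 = -813

No, not collinear (determinant = -813)


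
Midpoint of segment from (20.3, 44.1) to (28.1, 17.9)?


Mx = (20.3 + 28.1)/2 = 48.4/2 = 24.2000
My = (44.1 + 17.9)/2 = 62.0/2 = 31.0000

(24.2000, 31.0000)


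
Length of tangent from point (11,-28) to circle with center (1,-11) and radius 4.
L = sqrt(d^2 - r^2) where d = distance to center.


d = sqrt((11-1)^2 + (-28+ 11)^2) = sqrt(100+289) = 19.7231
L = sqrt(389.0000 - 16) = sqrt(373.0000) = 19.3132

19.3132


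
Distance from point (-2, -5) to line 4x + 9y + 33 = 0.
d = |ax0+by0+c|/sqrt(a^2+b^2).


|4*(-2) + 9*(-5) + 33| = |-20| = 20
sqrt(16 + 81) = sqrt(97) = 9.8489
d = 20/sqrt(97) = 2.0307

2.0307


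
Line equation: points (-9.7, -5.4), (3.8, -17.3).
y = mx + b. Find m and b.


m = (-11.9)/(13.5) = -0.8815
b = y1 - m*x1 = -5.4 - (-11.9*(-9.7))/(13.5) = -5.4 - 8.5504 = -13.9504

y = -0.8815x - 13.9504


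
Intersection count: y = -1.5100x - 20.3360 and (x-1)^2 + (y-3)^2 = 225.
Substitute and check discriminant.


Substitute y = -1.5100x - 20.3360: (x-1)^2 + (-1.5100x- 20.3360-3)^2 = 225
Expand to Ax^2 + Bx + C = 0, where b-k = -23.336
A = 1+m^2 = 3.2801
B = 2(m(b-k) - h) = 2(-1.5100*(-23.336) - 1) = 68.47472
C = h^2 + (b-k)^2 - r^2 = 1 + 544.568896 - 225 = 320.568896
disc = B^2-4AC = 4688.7873 - 4205.9921 = 482.7952
disc > 0

2 intersection points


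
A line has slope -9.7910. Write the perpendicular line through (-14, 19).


Perpendicular slope = -1/m1 = -1/(-9.7910) = 0.1021
b2 = y0 - m2*x0 = 19 - 14/(-9.7910) = 19 + 1.4299 = 20.4299

y = 0.1021x + 20.4299


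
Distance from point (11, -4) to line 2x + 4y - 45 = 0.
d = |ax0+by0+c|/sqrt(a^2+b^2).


|2*11 + 4*(-4) - 45| = |-39| = 39
sqrt(4 + 16) = sqrt(20) = 4.4721
d = 39/sqrt(20) = 8.7207

8.7207


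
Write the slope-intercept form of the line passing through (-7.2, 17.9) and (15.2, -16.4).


m = (-34.3)/(22.4) = -1.5312
b = y1 - m*x1 = 17.9 - (-34.3*(-7.2))/(22.4) = 17.9 - 11.0250 = 6.8750

y = -1.5312x + 6.8750


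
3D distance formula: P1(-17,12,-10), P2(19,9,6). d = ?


dx=36, dy=-3, dz=16
d = sqrt(1296+9+256) = sqrt(1561) = 39.5095

39.5095


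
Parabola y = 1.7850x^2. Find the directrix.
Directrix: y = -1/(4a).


a = 1.7850
1/(4a) = 0.1401
directrix: y = -0.1401 = -0.1401

y = -0.1401


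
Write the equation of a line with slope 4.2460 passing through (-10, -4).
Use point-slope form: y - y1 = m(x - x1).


y + 4 = 4.2460(x + 10)
y = 4.2460x - 4 - 4.2460*(-10)
y = 4.2460x + 38.4600

y = 4.2460x + 38.4600


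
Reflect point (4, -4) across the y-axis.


Reflection rule for y-axis: (-x, y)
(4, -4) -> (-4, -4)

(-4, -4)


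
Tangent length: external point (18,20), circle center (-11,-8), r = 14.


d = sqrt((18+ 11)^2 + (20+ 8)^2) = sqrt(841+784) = 40.3113
L = sqrt(1625.0000 - 196) = sqrt(1429.0000) = 37.8021

37.8021


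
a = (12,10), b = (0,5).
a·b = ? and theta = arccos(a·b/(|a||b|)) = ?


a·b = 12*0 + 10*5 = 0 + 50 = 50
|a| = sqrt(144+100) = 15.6205
|b| = sqrt(0+25) = 5.0000
cos(theta) = 50/(sqrt(244)*sqrt(25)) = 50/sqrt(6100) = 0.640184
theta = arccos(50/sqrt(6100)) = 50.1944 degrees

a·b = 50, theta = 50.1944 deg


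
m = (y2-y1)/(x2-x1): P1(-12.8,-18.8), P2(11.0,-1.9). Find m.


dy = -1.9 + 18.8 = 16.9
dx = 11.0 + 12.8 = 23.8
m = 16.9/23.8 = 0.7101

m = 0.7101


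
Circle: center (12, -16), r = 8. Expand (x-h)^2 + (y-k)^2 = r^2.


(x-12)^2 + (y+ 16)^2 = 8^2
D = -2h = -24, E = -2k = 32
F = h^2+k^2-r^2 = 144+256-64 = 336

x^2 + y^2 - 24x + 32y + 336 = 0


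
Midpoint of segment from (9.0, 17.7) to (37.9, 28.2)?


Mx = (9.0 + 37.9)/2 = 46.9/2 = 23.4500
My = (17.7 + 28.2)/2 = 45.9/2 = 22.9500

(23.4500, 22.9500)


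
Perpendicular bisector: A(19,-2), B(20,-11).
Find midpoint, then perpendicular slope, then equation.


Midpoint = (19.5, -6.5)
Slope of AB = dy/dx = -9/1 = -9.0000
Perp slope = -dx/dy = 1/9 = 0.1111
b = My - (perp slope)*Mx = -6.5 + (1*19.5)/(-9) = -6.5 - 2.1667 = -8.6667

y = 0.1111x - 8.6667


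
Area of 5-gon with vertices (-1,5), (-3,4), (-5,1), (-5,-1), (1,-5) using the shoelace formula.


sum(xi*y_{i+1}) = -1*4 - 3*1 - 5*(-1) - 5*(-5) + 1*5 = 28
sum(yi*x_{i+1}) = 5*(-3) + 4*(-5) + 1*(-5) - 1*1 - 5*(-1) = -36
Area = |28 + 36|/2 = 64/2 = 32.0000

32.0000 sq units


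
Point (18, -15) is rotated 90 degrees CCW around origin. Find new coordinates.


cos(90) = 0, sin(90) = 1
x' = 18*0 + 15*1 = 15
y' = 18*1 - 15*0 = 18

(15, 18)


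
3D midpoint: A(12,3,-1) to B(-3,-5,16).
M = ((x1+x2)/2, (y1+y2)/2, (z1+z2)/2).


Mx = (12- 3)/2 = 4.5000
My = (3- 5)/2 = -1.0000
Mz = (-1+16)/2 = 7.5000

M = (4.5000, -1.0000, 7.5000)


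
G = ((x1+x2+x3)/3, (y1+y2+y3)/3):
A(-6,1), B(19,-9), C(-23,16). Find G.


Gx = (-6+19- 23)/3 = -10/3 = -3.3333
Gy = (1- 9+16)/3 = 8/3 = 2.6667

G = (-3.3333, 2.6667)


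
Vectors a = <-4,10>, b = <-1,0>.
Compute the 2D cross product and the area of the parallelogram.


cross = -4*0 - 10*(-1) = 0 + 10 = 10
Parallelogram area = |10| = 10

cross = 10, parallelogram area = 10


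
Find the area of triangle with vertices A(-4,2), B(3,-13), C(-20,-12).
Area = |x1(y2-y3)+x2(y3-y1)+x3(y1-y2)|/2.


-4*(-13+ 12) = 4
3*(-12-2) = -42
-20*(2+ 13) = -300
sum = -338
Area = |-338|/2 = 169.0000

169.0000 sq units


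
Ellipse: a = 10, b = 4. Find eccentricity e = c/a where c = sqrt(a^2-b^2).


c = sqrt(100-16) = sqrt(84) = 9.1652
e = c/a = sqrt(84)/10 = 0.9165

e = 0.9165


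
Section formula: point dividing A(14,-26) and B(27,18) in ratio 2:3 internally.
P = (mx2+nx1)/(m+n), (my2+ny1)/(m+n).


Px = (2*27 + 3*14)/5 = 96/5 = 19.2000
Py = (2*18 + 3*(-26))/5 = -42/5 = -8.4000

P = (19.2000, -8.4000)


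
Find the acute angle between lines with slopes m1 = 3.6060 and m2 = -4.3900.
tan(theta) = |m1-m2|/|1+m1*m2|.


m1-m2 = 7.996
1+m1*m2 = -14.83034
tan(theta) = |7.996/(-14.83034)| = 0.539165
theta = arctan(|7.996/(-14.83034)|) = 28.3320 degrees (acute angle)

28.3320 degrees


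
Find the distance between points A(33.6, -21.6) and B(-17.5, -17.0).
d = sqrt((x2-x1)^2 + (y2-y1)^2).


dx = -17.5 - 33.6 = -51.1
dy = -17.0 + 21.6 = 4.6
d = sqrt(2611.21 + 21.16) = sqrt(2632.37) = 51.3066

51.3066


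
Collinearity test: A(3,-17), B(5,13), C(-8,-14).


3*(13+ 14) + 5*(-14+ 17) - 8*(-17-13)
= 81 + 15 + 240 = 336

No, not collinear (determinant = 336)


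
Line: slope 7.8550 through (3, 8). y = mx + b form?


y - 8 = 7.8550(x - 3)
y = 7.8550x + 8 - 7.8550*3
y = 7.8550x - 15.5650

y = 7.8550x - 15.5650


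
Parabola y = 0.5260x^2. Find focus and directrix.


a = 0.5260
1/(4a) = 0.4753
Focus = (0, 0.4753)
Directrix: y = -0.4753

Focus = (0, 0.4753), Directrix: y = -0.4753


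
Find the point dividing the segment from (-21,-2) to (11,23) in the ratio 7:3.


Px = (7*11 + 3*(-21))/10 = 14/10 = 1.4000
Py = (7*23 + 3*(-2))/10 = 155/10 = 15.5000

P = (1.4000, 15.5000)


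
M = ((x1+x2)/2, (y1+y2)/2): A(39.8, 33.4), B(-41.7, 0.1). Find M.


Mx = (39.8 - 41.7)/2 = -1.9/2 = -0.9500
My = (33.4 + 0.1)/2 = 33.5/2 = 16.7500

(-0.9500, 16.7500)


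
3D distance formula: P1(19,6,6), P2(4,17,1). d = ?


dx=-15, dy=11, dz=-5
d = sqrt(225+121+25) = sqrt(371) = 19.2614

19.2614


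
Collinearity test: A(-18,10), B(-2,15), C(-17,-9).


-18*(15+ 9) - 2*(-9-10) - 17*(10-15)
= -432 + 38 + 85 = -309

No, not collinear (determinant = -309)


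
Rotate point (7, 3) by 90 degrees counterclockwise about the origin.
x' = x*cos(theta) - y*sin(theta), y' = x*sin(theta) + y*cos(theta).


cos(90) = 0, sin(90) = 1
x' = 7*0 - 3*1 = -3
y' = 7*1 + 3*0 = 7

(-3, 7)


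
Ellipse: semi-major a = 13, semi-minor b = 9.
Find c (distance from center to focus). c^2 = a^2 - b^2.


c^2 = 13^2 - 9^2 = 169 - 81 = 88
c = sqrt(88) = 9.3808

c = 9.3808


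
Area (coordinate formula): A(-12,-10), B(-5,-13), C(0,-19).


-12*(-13+ 19) = -72
-5*(-19+ 10) = 45
0*(-10+ 13) = 0
sum = -27
Area = |-27|/2 = 13.5000

13.5000 sq units


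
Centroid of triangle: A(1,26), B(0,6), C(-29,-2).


Gx = (1+0- 29)/3 = -28/3 = -9.3333
Gy = (26+6- 2)/3 = 30/3 = 10.0000

G = (-9.3333, 10.0000)


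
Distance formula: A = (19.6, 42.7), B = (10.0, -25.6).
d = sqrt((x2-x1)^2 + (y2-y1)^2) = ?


dx = 10.0 - 19.6 = -9.6
dy = -25.6 - 42.7 = -68.3
d = sqrt(92.16 + 4664.89) = sqrt(4757.05) = 68.9714

68.9714


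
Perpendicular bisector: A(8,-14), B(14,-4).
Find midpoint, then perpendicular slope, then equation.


Midpoint = (11, -9)
Slope of AB = dy/dx = 10/6 = 1.6667
Perp slope = -dx/dy = -6/10 = -0.6000
b = My - (perp slope)*Mx = -9 + (6*11)/10 = -9 + 6.6000 = -2.4000

y = -0.6000x - 2.4000


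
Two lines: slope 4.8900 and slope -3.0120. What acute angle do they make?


m1-m2 = 7.902
1+m1*m2 = -13.72868
tan(theta) = |7.902/(-13.72868)| = 0.575583
theta = arctan(|7.902/(-13.72868)|) = 29.9240 degrees (acute angle)

29.9240 degrees


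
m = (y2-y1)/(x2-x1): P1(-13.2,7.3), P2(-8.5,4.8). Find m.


dy = 4.8 - 7.3 = -2.5
dx = -8.5 + 13.2 = 4.7
m = -2.5/4.7 = -0.5319

m = -0.5319


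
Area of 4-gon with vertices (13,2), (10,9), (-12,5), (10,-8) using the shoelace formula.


sum(xi*y_{i+1}) = 13*9 + 10*5 - 12*(-8) + 10*2 = 283
sum(yi*x_{i+1}) = 2*10 + 9*(-12) + 5*10 - 8*13 = -142
Area = |283 + 142|/2 = 425/2 = 212.5000

212.5000 sq units


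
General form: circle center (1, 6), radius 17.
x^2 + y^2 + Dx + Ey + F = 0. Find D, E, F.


(x-1)^2 + (y-6)^2 = 17^2
D = -2h = -2, E = -2k = -12
F = h^2+k^2-r^2 = 1+36-289 = -252

D = -2, E = -12, F = -252


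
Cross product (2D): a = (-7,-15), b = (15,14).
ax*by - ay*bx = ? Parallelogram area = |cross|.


cross = -7*14 + 15*15 = -98 + 225 = 127
Parallelogram area = |127| = 127

cross = 127, parallelogram area = 127


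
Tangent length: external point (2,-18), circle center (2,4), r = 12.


d = sqrt((2-2)^2 + (-18-4)^2) = sqrt(0+484) = 22.0000
L = sqrt(484.0000 - 144) = sqrt(340.0000) = 18.4391

18.4391


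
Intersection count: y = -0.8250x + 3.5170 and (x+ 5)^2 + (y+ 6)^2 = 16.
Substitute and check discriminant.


Substitute y = -0.8250x + 3.5170: (x+ 5)^2 + (-0.8250x+3.5170+ 6)^2 = 16
Expand to Ax^2 + Bx + C = 0, where b-k = 9.517
A = 1+m^2 = 1.680625
B = 2(m(b-k) - h) = 2(-0.8250*9.517 + 5) = -5.70305
C = h^2 + (b-k)^2 - r^2 = 25 + 90.573289 - 16 = 99.573289
disc = B^2-4AC = 32.5248 - 669.3814 = -636.8566
disc < 0

0 intersection points


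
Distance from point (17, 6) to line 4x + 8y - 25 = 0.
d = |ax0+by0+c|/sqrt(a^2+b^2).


|4*17 + 8*6 - 25| = |91| = 91
sqrt(16 + 64) = sqrt(80) = 8.9443
d = 91/sqrt(80) = 10.1741

10.1741


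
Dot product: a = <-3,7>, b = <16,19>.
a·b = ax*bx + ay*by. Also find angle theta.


a·b = -3*16 + 7*19 = -48 + 133 = 85
|a| = sqrt(9+49) = 7.6158
|b| = sqrt(256+361) = 24.8395
cos(theta) = 85/(sqrt(58)*sqrt(617)) = 85/sqrt(35786) = 0.449327
theta = arccos(85/sqrt(35786)) = 63.2995 degrees

a·b = 85, theta = 63.2995 deg


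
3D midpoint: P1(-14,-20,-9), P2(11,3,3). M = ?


Mx = (-14+11)/2 = -1.5000
My = (-20+3)/2 = -8.5000
Mz = (-9+3)/2 = -3.0000

M = (-1.5000, -8.5000, -3.0000)


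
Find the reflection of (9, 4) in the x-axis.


Reflection rule for x-axis: (x, -y)
(9, 4) -> (9, -4)

(9, -4)


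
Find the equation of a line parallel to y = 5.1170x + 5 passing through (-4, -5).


Parallel lines have equal slopes.
m2 = 5.1170
b2 = -5 - 5.1170*(-4) = 15.4680

y = 5.1170x + 15.4680


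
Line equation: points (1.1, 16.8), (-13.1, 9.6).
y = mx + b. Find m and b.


m = (-7.2)/(-14.2) = 0.5070
b = y1 - m*x1 = 16.8 - (-7.2*1.1)/(-14.2) = 16.8 - 0.5577 = 16.2423

y = 0.5070x + 16.2423


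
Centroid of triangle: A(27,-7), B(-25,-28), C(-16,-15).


Gx = (27- 25- 16)/3 = -14/3 = -4.6667
Gy = (-7- 28- 15)/3 = -50/3 = -16.6667

G = (-4.6667, -16.6667)


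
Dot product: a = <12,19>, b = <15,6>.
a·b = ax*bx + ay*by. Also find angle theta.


a·b = 12*15 + 19*6 = 180 + 114 = 294
|a| = sqrt(144+361) = 22.4722
|b| = sqrt(225+36) = 16.1555
cos(theta) = 294/(sqrt(505)*sqrt(261)) = 294/sqrt(131805) = 0.809807
theta = arccos(294/sqrt(131805)) = 35.9229 degrees

a·b = 294, theta = 35.9229 deg


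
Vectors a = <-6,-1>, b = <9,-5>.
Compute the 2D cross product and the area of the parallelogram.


cross = -6*(-5) + 1*9 = 30 + 9 = 39
Parallelogram area = |39| = 39

cross = 39, parallelogram area = 39


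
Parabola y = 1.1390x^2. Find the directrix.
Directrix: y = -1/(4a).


a = 1.1390
1/(4a) = 0.2195
directrix: y = -0.2195 = -0.2195

y = -0.2195


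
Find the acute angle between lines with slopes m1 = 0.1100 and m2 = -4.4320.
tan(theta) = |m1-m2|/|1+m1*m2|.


m1-m2 = 4.542
1+m1*m2 = 0.51248
tan(theta) = |4.542/0.51248| = 8.862785
theta = arctan(|4.542/0.51248|) = 83.5625 degrees (acute angle)

83.5625 degrees


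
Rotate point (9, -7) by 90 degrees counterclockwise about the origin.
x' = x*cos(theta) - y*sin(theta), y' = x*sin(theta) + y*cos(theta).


cos(90) = 0, sin(90) = 1
x' = 9*0 + 7*1 = 7
y' = 9*1 - 7*0 = 9

(7, 9)


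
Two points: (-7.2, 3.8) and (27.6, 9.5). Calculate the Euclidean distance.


dx = 27.6 + 7.2 = 34.8
dy = 9.5 - 3.8 = 5.7
d = sqrt(1211.04 + 32.49) = sqrt(1243.53) = 35.2637

35.2637


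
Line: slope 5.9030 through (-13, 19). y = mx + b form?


y - 19 = 5.9030(x + 13)
y = 5.9030x + 19 - 5.9030*(-13)
y = 5.9030x + 95.7390

y = 5.9030x + 95.7390


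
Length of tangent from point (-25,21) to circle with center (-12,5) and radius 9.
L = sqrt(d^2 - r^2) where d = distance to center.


d = sqrt((-25+ 12)^2 + (21-5)^2) = sqrt(169+256) = 20.6155
L = sqrt(425.0000 - 81) = sqrt(344.0000) = 18.5472

18.5472


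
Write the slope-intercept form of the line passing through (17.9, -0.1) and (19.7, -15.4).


m = (-15.3)/(1.8) = -8.5000
b = y1 - m*x1 = -0.1 - (-15.3*17.9)/(1.8) = -0.1 + 152.1500 = 152.0500

y = -8.5000x + 152.0500


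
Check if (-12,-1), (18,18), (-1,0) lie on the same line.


-12*(18-0) + 18*(0+ 1) - 1*(-1-18)
= -216 + 18 + 19 = -179

No, not collinear (determinant = -179)


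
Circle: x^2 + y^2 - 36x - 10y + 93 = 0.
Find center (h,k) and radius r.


h = -D/2 = 36/2 = 18
k = -E/2 = 10/2 = 5
r^2 = h^2 + k^2 - F = 324 + 25 - 93 = 256
r = 16

Center (18, 5), radius = 16


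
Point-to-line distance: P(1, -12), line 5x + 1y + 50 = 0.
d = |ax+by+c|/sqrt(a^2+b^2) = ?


|5*1 + 1*(-12) + 50| = |43| = 43
sqrt(25 + 1) = sqrt(26) = 5.0990
d = 43/sqrt(26) = 8.4330

8.4330


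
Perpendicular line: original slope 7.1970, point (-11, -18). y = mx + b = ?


Perpendicular slope = -1/m1 = -1/7.1970 = -0.1389
b2 = y0 - m2*x0 = -18 - 11/7.1970 = -18 - 1.5284 = -19.5284

y = -0.1389x - 19.5284


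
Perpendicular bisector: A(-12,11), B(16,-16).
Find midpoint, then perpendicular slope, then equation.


Midpoint = (2, -2.5)
Slope of AB = dy/dx = -27/28 = -0.9643
Perp slope = -dx/dy = 28/27 = 1.0370
b = My - (perp slope)*Mx = -2.5 + (28*2)/(-27) = -2.5 - 2.0741 = -4.5741

y = 1.0370x - 4.5741


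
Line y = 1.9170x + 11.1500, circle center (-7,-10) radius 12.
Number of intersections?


Substitute y = 1.9170x + 11.1500: (x+ 7)^2 + (1.9170x+11.1500+ 10)^2 = 144
Expand to Ax^2 + Bx + C = 0, where b-k = 21.15
A = 1+m^2 = 4.674889
B = 2(m(b-k) - h) = 2(1.9170*21.15 + 7) = 95.0891
C = h^2 + (b-k)^2 - r^2 = 49 + 447.3225 - 144 = 352.3225
disc = B^2-4AC = 9041.9369 - 6588.2743 = 2453.6626
disc > 0

2 intersection points


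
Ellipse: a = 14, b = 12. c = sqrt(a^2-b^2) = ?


c^2 = 14^2 - 12^2 = 196 - 144 = 52
c = sqrt(52) = 7.2111

c = 7.2111


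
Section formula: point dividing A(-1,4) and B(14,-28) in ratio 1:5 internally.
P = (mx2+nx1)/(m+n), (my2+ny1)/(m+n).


Px = (1*14 + 5*(-1))/6 = 9/6 = 1.5000
Py = (1*(-28) + 5*4)/6 = -8/6 = -1.3333

P = (1.5000, -1.3333)


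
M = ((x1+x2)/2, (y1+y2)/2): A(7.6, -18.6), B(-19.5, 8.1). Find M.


Mx = (7.6 - 19.5)/2 = -11.9/2 = -5.9500
My = (-18.6 + 8.1)/2 = -10.5/2 = -5.2500

(-5.9500, -5.2500)


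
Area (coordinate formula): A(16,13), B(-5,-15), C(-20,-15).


16*(-15+ 15) = 0
-5*(-15-13) = 140
-20*(13+ 15) = -560
sum = -420
Area = |-420|/2 = 210.0000

210.0000 sq units


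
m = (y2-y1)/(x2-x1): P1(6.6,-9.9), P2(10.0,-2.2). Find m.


dy = -2.2 + 9.9 = 7.7
dx = 10.0 - 6.6 = 3.4
m = 7.7/3.4 = 2.2647

m = 2.2647


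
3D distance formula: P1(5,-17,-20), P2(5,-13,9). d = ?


dx=0, dy=4, dz=29
d = sqrt(0+16+841) = sqrt(857) = 29.2746

29.2746


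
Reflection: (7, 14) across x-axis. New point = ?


Reflection rule for x-axis: (x, -y)
(7, 14) -> (7, -14)

(7, -14)


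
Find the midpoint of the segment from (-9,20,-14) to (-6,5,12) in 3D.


Mx = (-9- 6)/2 = -7.5000
My = (20+5)/2 = 12.5000
Mz = (-14+12)/2 = -1.0000

M = (-7.5000, 12.5000, -1.0000)


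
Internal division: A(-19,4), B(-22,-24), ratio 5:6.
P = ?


Px = (5*(-22) + 6*(-19))/11 = -224/11 = -20.3636
Py = (5*(-24) + 6*4)/11 = -96/11 = -8.7273

P = (-20.3636, -8.7273)


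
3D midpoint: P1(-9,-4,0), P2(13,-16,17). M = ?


Mx = (-9+13)/2 = 2.0000
My = (-4- 16)/2 = -10.0000
Mz = (0+17)/2 = 8.5000

M = (2.0000, -10.0000, 8.5000)


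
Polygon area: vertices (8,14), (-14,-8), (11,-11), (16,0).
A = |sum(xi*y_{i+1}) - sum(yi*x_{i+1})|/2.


sum(xi*y_{i+1}) = 8*(-8) - 14*(-11) + 11*0 + 16*14 = 314
sum(yi*x_{i+1}) = 14*(-14) - 8*11 - 11*16 + 0*8 = -460
Area = |314 + 460|/2 = 774/2 = 387.0000

387.0000 sq units


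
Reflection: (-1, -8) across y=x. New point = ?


Reflection rule for y=x: (y, x)
(-1, -8) -> (-8, -1)

(-8, -1)


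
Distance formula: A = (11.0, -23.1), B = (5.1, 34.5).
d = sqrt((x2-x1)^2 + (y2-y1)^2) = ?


dx = 5.1 - 11.0 = -5.9
dy = 34.5 + 23.1 = 57.6
d = sqrt(34.81 + 3317.76) = sqrt(3352.57) = 57.9014

57.9014


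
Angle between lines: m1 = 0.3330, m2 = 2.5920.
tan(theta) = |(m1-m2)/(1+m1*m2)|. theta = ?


m1-m2 = -2.259
1+m1*m2 = 1.863136
tan(theta) = |-2.259/1.863136| = 1.212472
theta = arctan(|-2.259/1.863136|) = 50.4855 degrees (acute angle)

50.4855 degrees


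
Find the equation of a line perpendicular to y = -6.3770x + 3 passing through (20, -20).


Perpendicular slope = -1/m1 = -1/(-6.3770) = 0.1568
b2 = y0 - m2*x0 = -20 + 20/(-6.3770) = -20 - 3.1363 = -23.1363

y = 0.1568x - 23.1363


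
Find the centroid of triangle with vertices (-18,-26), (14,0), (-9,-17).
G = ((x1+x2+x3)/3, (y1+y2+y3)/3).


Gx = (-18+14- 9)/3 = -13/3 = -4.3333
Gy = (-26+0- 17)/3 = -43/3 = -14.3333

G = (-4.3333, -14.3333)


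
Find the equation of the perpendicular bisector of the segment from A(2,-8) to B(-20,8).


Midpoint = (-9, 0)
Slope of AB = dy/dx = 16/(-22) = -0.7273
Perp slope = -dx/dy = 22/16 = 1.3750
b = My - (perp slope)*Mx = 0 + (-22*(-9))/16 = 0 + 12.3750 = 12.3750

y = 1.3750x + 12.3750


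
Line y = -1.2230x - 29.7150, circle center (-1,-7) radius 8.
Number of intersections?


Substitute y = -1.2230x - 29.7150: (x+ 1)^2 + (-1.2230x- 29.7150+ 7)^2 = 64
Expand to Ax^2 + Bx + C = 0, where b-k = -22.715
A = 1+m^2 = 2.495729
B = 2(m(b-k) - h) = 2(-1.2230*(-22.715) + 1) = 57.56089
C = h^2 + (b-k)^2 - r^2 = 1 + 515.971225 - 64 = 452.971225
disc = B^2-4AC = 3313.2561 - 4521.9737 = -1208.7176
disc < 0

0 intersection points


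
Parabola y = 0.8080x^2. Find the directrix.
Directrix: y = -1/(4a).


a = 0.8080
1/(4a) = 0.3094
directrix: y = -0.3094 = -0.3094

y = -0.3094


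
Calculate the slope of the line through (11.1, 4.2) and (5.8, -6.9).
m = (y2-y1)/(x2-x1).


dy = -6.9 - 4.2 = -11.1
dx = 5.8 - 11.1 = -5.3
m = -11.1/(-5.3) = 2.0943

m = 2.0943


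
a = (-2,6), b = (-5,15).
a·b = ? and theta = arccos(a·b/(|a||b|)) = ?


a·b = -2*(-5) + 6*15 = 10 + 90 = 100
|a| = sqrt(4+36) = 6.3246
|b| = sqrt(25+225) = 15.8114
cos(theta) = 100/(sqrt(40)*sqrt(250)) = 100/sqrt(10000) = 1
theta = arccos(100/sqrt(10000)) = 0 degrees

a·b = 100, theta = 0 deg


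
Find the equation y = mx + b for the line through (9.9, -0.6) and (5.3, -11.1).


m = (-10.5)/(-4.6) = 2.2826
b = y1 - m*x1 = -0.6 - (-10.5*9.9)/(-4.6) = -0.6 - 22.5978 = -23.1978

y = 2.2826x - 23.1978


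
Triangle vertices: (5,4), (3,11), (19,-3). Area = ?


5*(11+ 3) = 70
3*(-3-4) = -21
19*(4-11) = -133
sum = -84
Area = |-84|/2 = 42.0000

42.0000 sq units


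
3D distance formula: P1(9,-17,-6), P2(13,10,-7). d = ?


dx=4, dy=27, dz=-1
d = sqrt(16+729+1) = sqrt(746) = 27.3130

27.3130


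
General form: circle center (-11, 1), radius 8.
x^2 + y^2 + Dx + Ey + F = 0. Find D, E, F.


(x+ 11)^2 + (y-1)^2 = 8^2
D = -2h = 22, E = -2k = -2
F = h^2+k^2-r^2 = 121+1-64 = 58

D = 22, E = -2, F = 58


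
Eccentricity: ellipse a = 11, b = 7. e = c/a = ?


c = sqrt(121-49) = sqrt(72) = 8.4853
e = c/a = sqrt(72)/11 = 0.7714

e = 0.7714


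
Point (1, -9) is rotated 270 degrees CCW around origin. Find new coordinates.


cos(270) = 0, sin(270) = -1
x' = 1*0 + 9*(-1) = -9
y' = 1*(-1) - 9*0 = -1

(-9, -1)


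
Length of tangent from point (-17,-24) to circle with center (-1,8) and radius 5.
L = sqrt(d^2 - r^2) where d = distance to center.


d = sqrt((-17+ 1)^2 + (-24-8)^2) = sqrt(256+1024) = 35.7771
L = sqrt(1280.0000 - 25) = sqrt(1255.0000) = 35.4260

35.4260


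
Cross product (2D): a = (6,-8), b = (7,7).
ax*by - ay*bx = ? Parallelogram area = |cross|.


cross = 6*7 + 8*7 = 42 + 56 = 98
Parallelogram area = |98| = 98

cross = 98, parallelogram area = 98


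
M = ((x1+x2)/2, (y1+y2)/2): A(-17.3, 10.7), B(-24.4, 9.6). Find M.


Mx = (-17.3 - 24.4)/2 = -41.7/2 = -20.8500
My = (10.7 + 9.6)/2 = 20.3/2 = 10.1500

(-20.8500, 10.1500)


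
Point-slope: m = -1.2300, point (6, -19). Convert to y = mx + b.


y + 19 = -1.2300(x - 6)
y = -1.2300x - 19 + 1.2300*6
y = -1.2300x - 11.6200

y = -1.2300x - 11.6200


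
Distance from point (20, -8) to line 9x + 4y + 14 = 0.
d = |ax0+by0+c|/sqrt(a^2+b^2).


|9*20 + 4*(-8) + 14| = |162| = 162
sqrt(81 + 16) = sqrt(97) = 9.8489
d = 162/sqrt(97) = 16.4486

16.4486


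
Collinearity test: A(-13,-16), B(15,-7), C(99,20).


-13*(-7-20) + 15*(20+ 16) + 99*(-16+ 7)
= 351 + 540 - 891 = 0

Yes, collinear (determinant = 0)


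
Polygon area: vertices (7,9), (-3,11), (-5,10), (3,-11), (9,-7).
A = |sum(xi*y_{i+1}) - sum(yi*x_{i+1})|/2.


sum(xi*y_{i+1}) = 7*11 - 3*10 - 5*(-11) + 3*(-7) + 9*9 = 162
sum(yi*x_{i+1}) = 9*(-3) + 11*(-5) + 10*3 - 11*9 - 7*7 = -200
Area = |162 + 200|/2 = 362/2 = 181.0000

181.0000 sq units


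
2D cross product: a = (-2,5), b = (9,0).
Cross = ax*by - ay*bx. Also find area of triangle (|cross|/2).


cross = -2*0 - 5*9 = 0 - 45 = -45
Triangle area = |-45|/2 = 45/2 = 22.5000

cross = -45, triangle area = 22.5000


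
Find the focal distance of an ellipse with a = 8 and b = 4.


c^2 = 8^2 - 4^2 = 64 - 16 = 48
c = sqrt(48) = 6.9282

c = 6.9282


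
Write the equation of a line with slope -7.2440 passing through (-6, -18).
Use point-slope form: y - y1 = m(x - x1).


y + 18 = -7.2440(x + 6)
y = -7.2440x - 18 + 7.2440*(-6)
y = -7.2440x - 61.4640

y = -7.2440x - 61.4640


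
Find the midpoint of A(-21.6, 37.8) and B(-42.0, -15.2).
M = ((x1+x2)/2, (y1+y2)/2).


Mx = (-21.6 - 42.0)/2 = -63.6/2 = -31.8000
My = (37.8 - 15.2)/2 = 22.6/2 = 11.3000

(-31.8000, 11.3000)


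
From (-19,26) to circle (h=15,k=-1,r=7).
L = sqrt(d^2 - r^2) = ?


d = sqrt((-19-15)^2 + (26+ 1)^2) = sqrt(1156+729) = 43.4166
L = sqrt(1885.0000 - 49) = sqrt(1836.0000) = 42.8486

42.8486


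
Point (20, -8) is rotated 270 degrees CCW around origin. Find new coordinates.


cos(270) = 0, sin(270) = -1
x' = 20*0 + 8*(-1) = -8
y' = 20*(-1) - 8*0 = -20

(-8, -20)


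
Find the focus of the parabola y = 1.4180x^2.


a = 1.4180
4a = 5.6720
focus = (0, 1/5.6720) = (0, 0.1763)

Focus = (0, 0.1763)


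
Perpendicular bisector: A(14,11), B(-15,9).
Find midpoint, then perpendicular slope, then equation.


Midpoint = (-0.5, 10)
Slope of AB = dy/dx = -2/(-29) = 0.0690
Perp slope = -dx/dy = -29/2 = -14.5000
b = My - (perp slope)*Mx = 10 + (-29*(-0.5))/(-2) = 10 - 7.2500 = 2.7500

y = -14.5000x + 2.7500


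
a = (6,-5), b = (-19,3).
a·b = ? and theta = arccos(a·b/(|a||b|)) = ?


a·b = 6*(-19) - 5*3 = -114 - 15 = -129
|a| = sqrt(36+25) = 7.8102
|b| = sqrt(361+9) = 19.2354
cos(theta) = -129/(sqrt(61)*sqrt(370)) = -129/sqrt(22570) = -0.858665
theta = arccos(-129/sqrt(22570)) = 149.1671 degrees

a·b = -129, theta = 149.1671 deg


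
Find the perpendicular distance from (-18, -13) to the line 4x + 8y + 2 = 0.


|4*(-18) + 8*(-13) + 2| = |-174| = 174
sqrt(16 + 64) = sqrt(80) = 8.9443
d = 174/sqrt(80) = 19.4538

19.4538


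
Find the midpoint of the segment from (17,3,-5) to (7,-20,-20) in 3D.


Mx = (17+7)/2 = 12.0000
My = (3- 20)/2 = -8.5000
Mz = (-5- 20)/2 = -12.5000

M = (12.0000, -8.5000, -12.5000)


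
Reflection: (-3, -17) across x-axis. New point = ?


Reflection rule for x-axis: (x, -y)
(-3, -17) -> (-3, 17)

(-3, 17)


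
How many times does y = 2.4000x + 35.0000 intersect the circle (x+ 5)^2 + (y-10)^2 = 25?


Substitute y = 2.4000x + 35.0000: (x+ 5)^2 + (2.4000x+35.0000-10)^2 = 25
Expand to Ax^2 + Bx + C = 0, where b-k = 25
A = 1+m^2 = 6.76
B = 2(m(b-k) - h) = 2(2.4000*25 + 5) = 130
C = h^2 + (b-k)^2 - r^2 = 25 + 625 - 25 = 625
disc = B^2-4AC = 16900.0000 - 16900.0000 = 0
disc = 0

1 intersection point (tangent)


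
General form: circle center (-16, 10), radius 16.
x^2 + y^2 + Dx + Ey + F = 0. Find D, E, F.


(x+ 16)^2 + (y-10)^2 = 16^2
D = -2h = 32, E = -2k = -20
F = h^2+k^2-r^2 = 256+100-256 = 100

D = 32, E = -20, F = 100


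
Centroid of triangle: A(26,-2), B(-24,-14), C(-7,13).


Gx = (26- 24- 7)/3 = -5/3 = -1.6667
Gy = (-2- 14+13)/3 = -3/3 = -1.0000

G = (-1.6667, -1.0000)


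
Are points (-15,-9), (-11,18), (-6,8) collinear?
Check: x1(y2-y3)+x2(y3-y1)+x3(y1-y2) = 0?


-15*(18-8) - 11*(8+ 9) - 6*(-9-18)
= -150 - 187 + 162 = -175

No, not collinear (determinant = -175)


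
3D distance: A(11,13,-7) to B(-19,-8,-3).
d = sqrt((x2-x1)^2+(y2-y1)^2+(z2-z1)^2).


dx=-30, dy=-21, dz=4
d = sqrt(900+441+16) = sqrt(1357) = 36.8375

36.8375


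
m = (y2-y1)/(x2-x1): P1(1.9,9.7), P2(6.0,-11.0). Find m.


dy = -11.0 - 9.7 = -20.7
dx = 6.0 - 1.9 = 4.1
m = -20.7/4.1 = -5.0488

m = -5.0488


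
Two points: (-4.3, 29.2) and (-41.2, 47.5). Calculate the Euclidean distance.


dx = -41.2 + 4.3 = -36.9
dy = 47.5 - 29.2 = 18.3
d = sqrt(1361.61 + 334.89) = sqrt(1696.5) = 41.1886

41.1886


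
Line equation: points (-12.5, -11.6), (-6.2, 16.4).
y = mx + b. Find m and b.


m = (28.0)/(6.3) = 4.4444
b = y1 - m*x1 = -11.6 - (28.0*(-12.5))/(6.3) = -11.6 + 55.5556 = 43.9556

y = 4.4444x + 43.9556


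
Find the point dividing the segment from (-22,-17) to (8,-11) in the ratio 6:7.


Px = (6*8 + 7*(-22))/13 = -106/13 = -8.1538
Py = (6*(-11) + 7*(-17))/13 = -185/13 = -14.2308

P = (-8.1538, -14.2308)


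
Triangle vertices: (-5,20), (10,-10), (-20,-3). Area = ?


-5*(-10+ 3) = 35
10*(-3-20) = -230
-20*(20+ 10) = -600
sum = -795
Area = |-795|/2 = 397.5000

397.5000 sq units


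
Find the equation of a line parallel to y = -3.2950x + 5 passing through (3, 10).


Parallel lines have equal slopes.
m2 = -3.2950
b2 = 10 + 3.2950*3 = 19.8850

y = -3.2950x + 19.8850


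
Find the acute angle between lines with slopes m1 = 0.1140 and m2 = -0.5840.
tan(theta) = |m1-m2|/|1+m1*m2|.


m1-m2 = 0.698
1+m1*m2 = 0.933424
tan(theta) = |0.698/0.933424| = 0.747785
theta = arctan(|0.698/0.933424|) = 36.7886 degrees (acute angle)

36.7886 degrees


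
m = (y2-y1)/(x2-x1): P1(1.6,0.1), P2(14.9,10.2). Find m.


dy = 10.2 - 0.1 = 10.1
dx = 14.9 - 1.6 = 13.3
m = 10.1/13.3 = 0.7594

m = 0.7594


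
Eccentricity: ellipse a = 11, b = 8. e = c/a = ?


c = sqrt(121-64) = sqrt(57) = 7.5498
e = c/a = sqrt(57)/11 = 0.6863

e = 0.6863


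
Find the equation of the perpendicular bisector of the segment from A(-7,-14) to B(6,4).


Midpoint = (-0.5, -5)
Slope of AB = dy/dx = 18/13 = 1.3846
Perp slope = -dx/dy = -13/18 = -0.7222
b = My - (perp slope)*Mx = -5 + (13*(-0.5))/18 = -5 - 0.3611 = -5.3611

y = -0.7222x - 5.3611


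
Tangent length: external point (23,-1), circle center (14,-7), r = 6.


d = sqrt((23-14)^2 + (-1+ 7)^2) = sqrt(81+36) = 10.8167
L = sqrt(117.0000 - 36) = sqrt(81.0000) = 9.0000

9.0000


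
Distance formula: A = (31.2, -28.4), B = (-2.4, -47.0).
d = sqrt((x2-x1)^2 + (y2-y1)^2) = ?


dx = -2.4 - 31.2 = -33.6
dy = -47.0 + 28.4 = -18.6
d = sqrt(1128.96 + 345.96) = sqrt(1474.92) = 38.4047

38.4047


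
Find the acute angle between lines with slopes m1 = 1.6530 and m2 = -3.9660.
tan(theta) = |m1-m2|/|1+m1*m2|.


m1-m2 = 5.619
1+m1*m2 = -5.555798
tan(theta) = |5.619/(-5.555798)| = 1.011376
theta = arctan(|5.619/(-5.555798)|) = 45.3240 degrees (acute angle)

45.3240 degrees


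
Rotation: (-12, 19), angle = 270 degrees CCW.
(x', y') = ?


cos(270) = 0, sin(270) = -1
x' = -12*0 - 19*(-1) = 19
y' = -12*(-1) + 19*0 = 12

(19, 12)


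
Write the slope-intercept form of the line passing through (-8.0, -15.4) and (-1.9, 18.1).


m = (33.5)/(6.1) = 5.4918
b = y1 - m*x1 = -15.4 - (33.5*(-8.0))/(6.1) = -15.4 + 43.9344 = 28.5344

y = 5.4918x + 28.5344


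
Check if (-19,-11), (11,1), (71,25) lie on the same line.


-19*(1-25) + 11*(25+ 11) + 71*(-11-1)
= 456 + 396 - 852 = 0

Yes, collinear (determinant = 0)


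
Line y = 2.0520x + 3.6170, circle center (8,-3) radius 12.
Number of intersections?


Substitute y = 2.0520x + 3.6170: (x-8)^2 + (2.0520x+3.6170+ 3)^2 = 144
Expand to Ax^2 + Bx + C = 0, where b-k = 6.617
A = 1+m^2 = 5.210704
B = 2(m(b-k) - h) = 2(2.0520*6.617 - 8) = 11.156168
C = h^2 + (b-k)^2 - r^2 = 64 + 43.784689 - 144 = -36.215311
disc = B^2-4AC = 124.4601 + 754.8291 = 879.2892
disc > 0

2 intersection points


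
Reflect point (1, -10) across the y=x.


Reflection rule for y=x: (y, x)
(1, -10) -> (-10, 1)

(-10, 1)


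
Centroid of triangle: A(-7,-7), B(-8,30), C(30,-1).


Gx = (-7- 8+30)/3 = 15/3 = 5.0000
Gy = (-7+30- 1)/3 = 22/3 = 7.3333

G = (5.0000, 7.3333)


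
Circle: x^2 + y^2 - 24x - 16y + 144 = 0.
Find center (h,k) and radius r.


h = -D/2 = 24/2 = 12
k = -E/2 = 16/2 = 8
r^2 = h^2 + k^2 - F = 144 + 64 - 144 = 64
r = 8

Center (12, 8), radius = 8


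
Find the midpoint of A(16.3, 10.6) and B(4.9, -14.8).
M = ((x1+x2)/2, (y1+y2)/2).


Mx = (16.3 + 4.9)/2 = 21.2/2 = 10.6000
My = (10.6 - 14.8)/2 = -4.2/2 = -2.1000

(10.6000, -2.1000)


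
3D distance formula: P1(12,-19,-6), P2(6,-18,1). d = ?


dx=-6, dy=1, dz=7
d = sqrt(36+1+49) = sqrt(86) = 9.2736

9.2736


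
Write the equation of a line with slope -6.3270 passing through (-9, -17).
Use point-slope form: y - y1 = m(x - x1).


y + 17 = -6.3270(x + 9)
y = -6.3270x - 17 + 6.3270*(-9)
y = -6.3270x - 73.9430

y = -6.3270x - 73.9430


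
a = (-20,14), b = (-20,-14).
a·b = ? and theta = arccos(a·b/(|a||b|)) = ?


a·b = -20*(-20) + 14*(-14) = 400 - 196 = 204
|a| = sqrt(400+196) = 24.4131
|b| = sqrt(400+196) = 24.4131
cos(theta) = 204/(sqrt(596)*sqrt(596)) = 204/sqrt(355216) = 0.342282
theta = arccos(204/sqrt(355216)) = 69.9840 degrees

a·b = 204, theta = 69.9840 deg


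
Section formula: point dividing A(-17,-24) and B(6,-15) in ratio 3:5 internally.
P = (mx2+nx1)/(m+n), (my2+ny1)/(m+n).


Px = (3*6 + 5*(-17))/8 = -67/8 = -8.3750
Py = (3*(-15) + 5*(-24))/8 = -165/8 = -20.6250

P = (-8.3750, -20.6250)


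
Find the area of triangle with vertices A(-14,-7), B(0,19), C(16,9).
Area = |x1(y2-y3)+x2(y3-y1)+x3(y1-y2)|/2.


-14*(19-9) = -140
0*(9+ 7) = 0
16*(-7-19) = -416
sum = -556
Area = |-556|/2 = 278.0000

278.0000 sq units


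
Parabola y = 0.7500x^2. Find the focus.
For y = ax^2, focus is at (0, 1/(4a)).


a = 0.7500
4a = 3.0000
focus = (0, 1/3.0000) = (0, 0.3333)

Focus = (0, 0.3333)


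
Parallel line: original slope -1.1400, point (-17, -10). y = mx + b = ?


Parallel lines have equal slopes.
m2 = -1.1400
b2 = -10 + 1.1400*(-17) = -29.3800

y = -1.1400x - 29.3800


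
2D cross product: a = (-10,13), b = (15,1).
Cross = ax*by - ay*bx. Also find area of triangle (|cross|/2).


cross = -10*1 - 13*15 = -10 - 195 = -205
Triangle area = |-205|/2 = 205/2 = 102.5000

cross = -205, triangle area = 102.5000


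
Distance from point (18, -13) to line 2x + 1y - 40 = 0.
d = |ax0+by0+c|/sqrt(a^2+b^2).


|2*18 + 1*(-13) - 40| = |-17| = 17
sqrt(4 + 1) = sqrt(5) = 2.2361
d = 17/sqrt(5) = 7.6026

7.6026


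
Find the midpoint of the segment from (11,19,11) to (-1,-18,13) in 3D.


Mx = (11- 1)/2 = 5.0000
My = (19- 18)/2 = 0.5000
Mz = (11+13)/2 = 12.0000

M = (5.0000, 0.5000, 12.0000)


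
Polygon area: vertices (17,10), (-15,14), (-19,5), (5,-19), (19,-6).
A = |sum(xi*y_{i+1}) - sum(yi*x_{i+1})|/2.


sum(xi*y_{i+1}) = 17*14 - 15*5 - 19*(-19) + 5*(-6) + 19*10 = 684
sum(yi*x_{i+1}) = 10*(-15) + 14*(-19) + 5*5 - 19*19 - 6*17 = -854
Area = |684 + 854|/2 = 1538/2 = 769.0000

769.0000 sq units
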